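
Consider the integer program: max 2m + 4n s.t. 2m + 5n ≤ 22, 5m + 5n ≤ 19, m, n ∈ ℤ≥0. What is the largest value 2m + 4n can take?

12

(m,n)=(0,3): 2·0+5·3=15≤22, 5·0+5·3=15≤19, objective 12.
(m,n)=(1,2): 2·1+5·2=12≤22, 5·1+5·2=15≤19, objective 10.
(m,n)=(0,2): 2·0+5·2=10≤22, 5·0+5·2=10≤19, objective 8.
Maximum is 12 at (m,n)=(0,3).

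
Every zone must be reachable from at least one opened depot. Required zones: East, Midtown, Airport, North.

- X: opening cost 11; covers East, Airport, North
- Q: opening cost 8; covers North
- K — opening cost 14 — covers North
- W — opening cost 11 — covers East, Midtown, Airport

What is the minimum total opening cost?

The greedy cost-per-new-zone heuristic would pick X and W for 22, but a cheaper cover exists.
Choose Q and W: together they cover East, Midtown, Airport, North — every zone.
Total opening cost: 8 + 11 = 19.
No cover costs less than 19.

19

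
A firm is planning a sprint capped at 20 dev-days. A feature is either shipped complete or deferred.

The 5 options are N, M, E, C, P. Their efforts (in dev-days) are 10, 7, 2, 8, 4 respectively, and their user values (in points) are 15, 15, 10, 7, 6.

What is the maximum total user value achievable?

40

Allowing fractional choices, the relaxed optimum would be about 41.5, but features are indivisible.
N + M + E: effort 10 + 7 + 2 = 19 ≤ 20, user value 15 + 15 + 10 = 40.
M + E + C: effort 7 + 2 + 8 = 17 ≤ 20, user value 15 + 10 + 7 = 32.
Best is N, M, and E with total user value 40.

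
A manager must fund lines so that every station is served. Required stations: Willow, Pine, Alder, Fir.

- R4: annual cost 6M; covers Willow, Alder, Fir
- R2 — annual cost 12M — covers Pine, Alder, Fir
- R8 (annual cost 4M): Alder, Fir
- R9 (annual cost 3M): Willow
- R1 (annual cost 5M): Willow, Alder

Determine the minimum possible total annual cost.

The greedy cost-per-new-station heuristic would pick R4 and R2 for 18, but a cheaper cover exists.
Choose R2 and R9: together they cover Willow, Pine, Alder, Fir — every station.
Total annual cost: 12 + 3 = 15.
No cover costs less than 15.

15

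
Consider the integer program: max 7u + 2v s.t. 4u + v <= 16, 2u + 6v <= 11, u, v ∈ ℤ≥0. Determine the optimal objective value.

(u,v)=(4,0) is feasible, giving 28.
(u,v)=(3,0) is feasible, giving 21.
(u,v)=(2,1) is feasible, giving 16.
No feasible integer point exceeds 28.

28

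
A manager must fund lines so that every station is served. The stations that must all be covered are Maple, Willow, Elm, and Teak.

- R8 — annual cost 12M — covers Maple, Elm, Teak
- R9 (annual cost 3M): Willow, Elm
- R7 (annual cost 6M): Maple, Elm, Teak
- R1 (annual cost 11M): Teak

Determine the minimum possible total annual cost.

Choose R9 and R7: together they cover Maple, Willow, Elm, Teak — every station.
Total annual cost: 3 + 6 = 9.
No cover costs less than 9.

9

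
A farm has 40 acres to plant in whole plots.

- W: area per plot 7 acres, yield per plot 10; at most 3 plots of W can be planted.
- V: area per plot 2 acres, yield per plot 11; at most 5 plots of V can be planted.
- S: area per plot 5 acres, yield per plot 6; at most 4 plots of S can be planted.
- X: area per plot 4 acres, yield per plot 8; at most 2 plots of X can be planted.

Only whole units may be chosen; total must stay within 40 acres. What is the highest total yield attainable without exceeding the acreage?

1×W, 5×V, 3×S, and 2×X: area 40 ≤ 40, yield 1·10 + 5·11 + 3·6 + 2·8 = 99.
3×W, 5×V, and 2×X: area 39 ≤ 40, yield 3·10 + 5·11 + 2·8 = 101.
Best is 101.

101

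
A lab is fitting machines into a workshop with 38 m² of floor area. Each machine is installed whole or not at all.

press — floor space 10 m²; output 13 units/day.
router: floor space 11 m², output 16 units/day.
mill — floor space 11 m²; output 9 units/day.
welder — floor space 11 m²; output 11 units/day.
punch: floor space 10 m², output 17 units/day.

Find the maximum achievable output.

router + welder + punch: floor space 11 + 11 + 10 = 32 ≤ 38, output 16 + 11 + 17 = 44.
router + mill + punch: floor space 11 + 11 + 10 = 32 ≤ 38, output 16 + 9 + 17 = 42.
press + router + punch: floor space 10 + 11 + 10 = 31 ≤ 38, output 13 + 16 + 17 = 46.
Best is press, router, and punch with total output 46.

46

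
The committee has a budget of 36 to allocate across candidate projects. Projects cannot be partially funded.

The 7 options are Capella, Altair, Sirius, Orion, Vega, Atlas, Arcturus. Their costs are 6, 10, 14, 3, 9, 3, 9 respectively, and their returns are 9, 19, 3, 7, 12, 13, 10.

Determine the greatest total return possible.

61

This is a 0-1 knapsack instance.
Take Altair, Orion, Vega, Atlas, and Arcturus: cost 10 + 3 + 9 + 3 + 9 = 34 ≤ 36, return 19 + 7 + 12 + 13 + 10 = 61.
No other feasible combination does better.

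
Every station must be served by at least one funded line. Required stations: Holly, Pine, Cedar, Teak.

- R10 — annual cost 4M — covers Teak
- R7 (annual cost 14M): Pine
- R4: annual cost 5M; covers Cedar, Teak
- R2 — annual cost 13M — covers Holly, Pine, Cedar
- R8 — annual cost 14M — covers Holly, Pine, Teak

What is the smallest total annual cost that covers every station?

This is an integer covering problem.
The greedy cost-per-new-station heuristic would pick R4 and R2 for 18, but a cheaper cover exists.
Choose R10 and R2: together they cover Holly, Pine, Cedar, Teak — every station.
Total annual cost: 4 + 13 = 17.
No cover costs less than 17.

17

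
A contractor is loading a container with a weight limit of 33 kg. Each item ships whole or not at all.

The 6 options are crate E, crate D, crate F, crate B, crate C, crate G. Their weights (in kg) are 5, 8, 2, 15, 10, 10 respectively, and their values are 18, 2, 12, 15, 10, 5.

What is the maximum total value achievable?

55

crate E + crate F + crate B + crate C: weight 5 + 2 + 15 + 10 = 32 ≤ 33, value 18 + 12 + 15 + 10 = 55.
crate E + crate F + crate B + crate G: weight 5 + 2 + 15 + 10 = 32 ≤ 33, value 18 + 12 + 15 + 5 = 50.
crate E + crate D + crate F + crate B: weight 5 + 8 + 2 + 15 = 30 ≤ 33, value 18 + 2 + 12 + 15 = 47.
Best is crate E, crate F, crate B, and crate C with total value 55.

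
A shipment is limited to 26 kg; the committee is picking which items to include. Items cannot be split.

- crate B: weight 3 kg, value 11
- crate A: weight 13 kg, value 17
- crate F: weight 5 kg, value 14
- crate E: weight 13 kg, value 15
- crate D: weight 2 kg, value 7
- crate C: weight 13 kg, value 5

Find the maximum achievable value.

Allowing fractional choices, the relaxed optimum would be about 52.5, but items are indivisible.
crate B + crate A + crate F + crate D: weight 3 + 13 + 5 + 2 = 23 ≤ 26, value 11 + 17 + 14 + 7 = 49.
crate B + crate F + crate E + crate D: weight 3 + 5 + 13 + 2 = 23 ≤ 26, value 11 + 14 + 15 + 7 = 47.
Best is crate B, crate A, crate F, and crate D with total value 49.

49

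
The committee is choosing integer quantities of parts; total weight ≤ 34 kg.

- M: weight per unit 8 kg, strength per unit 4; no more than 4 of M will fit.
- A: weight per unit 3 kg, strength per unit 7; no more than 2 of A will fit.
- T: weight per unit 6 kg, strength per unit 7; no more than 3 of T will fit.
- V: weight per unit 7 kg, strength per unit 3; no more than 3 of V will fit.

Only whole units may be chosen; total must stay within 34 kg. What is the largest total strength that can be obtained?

2×A, 3×T, and 1×V: weight 31 ≤ 34, strength 2·7 + 3·7 + 1·3 = 38.
1×M, 2×A, and 3×T: weight 32 ≤ 34, strength 1·4 + 2·7 + 3·7 = 39.
Best is 39.

39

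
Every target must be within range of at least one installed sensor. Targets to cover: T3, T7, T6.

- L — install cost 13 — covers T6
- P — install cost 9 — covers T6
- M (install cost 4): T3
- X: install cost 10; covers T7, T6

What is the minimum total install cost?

Choose M and X: together they cover T3, T7, T6 — every target.
Total install cost: 4 + 10 = 14.
No cover costs less than 14.

14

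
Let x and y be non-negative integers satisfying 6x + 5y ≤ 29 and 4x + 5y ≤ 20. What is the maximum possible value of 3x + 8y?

32

(x,y)=(0,4) is feasible, giving 32.
(x,y)=(1,3) is feasible, giving 27.
(x,y)=(0,3) is feasible, giving 24.
Maximum is 32 at (x,y)=(0,4).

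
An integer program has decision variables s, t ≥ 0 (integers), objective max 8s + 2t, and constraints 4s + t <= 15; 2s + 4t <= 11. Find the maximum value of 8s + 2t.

(s,t)=(3,1) is feasible, giving 26.
(s,t)=(3,0) is feasible, giving 24.
(s,t)=(2,1) is feasible, giving 18.
(s,t)=(2,0) is feasible, giving 16.
Maximum is 26 at (s,t)=(3,1).

26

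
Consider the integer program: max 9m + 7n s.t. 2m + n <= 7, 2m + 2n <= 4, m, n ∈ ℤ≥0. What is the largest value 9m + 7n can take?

(m,n)=(2,0): 2·2+1·0=4≤7, 2·2+2·0=4≤4, objective 18.
(m,n)=(1,1): 2·1+1·1=3≤7, 2·1+2·1=4≤4, objective 16.
(m,n)=(1,0): 2·1+1·0=2≤7, 2·1+2·0=2≤4, objective 9.
The best lattice point is (2,0), giving 18.

18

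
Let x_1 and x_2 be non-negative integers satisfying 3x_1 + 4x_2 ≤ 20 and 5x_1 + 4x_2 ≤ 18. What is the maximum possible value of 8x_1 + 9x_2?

(x_1,x_2)=(0,4) is feasible, giving 36.
(x_1,x_2)=(1,3) is feasible, giving 35.
The best lattice point is (0,4), giving 36.

36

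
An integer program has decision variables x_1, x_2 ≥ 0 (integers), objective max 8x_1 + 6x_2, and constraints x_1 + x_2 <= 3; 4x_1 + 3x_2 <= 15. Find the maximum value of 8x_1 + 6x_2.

(x_1,x_2)=(3,0): 1·3+1·0=3≤3, 4·3+3·0=12≤15, objective 24.
(x_1,x_2)=(2,1): 1·2+1·1=3≤3, 4·2+3·1=11≤15, objective 22.
The best lattice point is (3,0), giving 24.

24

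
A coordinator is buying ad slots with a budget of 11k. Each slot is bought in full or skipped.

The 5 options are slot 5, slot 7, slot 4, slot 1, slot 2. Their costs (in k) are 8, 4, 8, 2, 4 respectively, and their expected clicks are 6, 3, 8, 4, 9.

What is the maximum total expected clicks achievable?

This is an integer program with binary decision variables.
slot 1 + slot 2: cost 2 + 4 = 6 ≤ 11, expected clicks 4 + 9 = 13.
slot 7 + slot 2: cost 4 + 4 = 8 ≤ 11, expected clicks 3 + 9 = 12.
slot 7 + slot 1 + slot 2: cost 4 + 2 + 4 = 10 ≤ 11, expected clicks 3 + 4 + 9 = 16.
Best is slot 7, slot 1, and slot 2 with total expected clicks 16.

16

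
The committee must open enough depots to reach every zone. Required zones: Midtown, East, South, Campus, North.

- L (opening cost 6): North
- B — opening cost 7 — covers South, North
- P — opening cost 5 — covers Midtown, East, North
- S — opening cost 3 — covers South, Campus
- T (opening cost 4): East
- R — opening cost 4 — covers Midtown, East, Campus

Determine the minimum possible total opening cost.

8

The greedy cost-per-new-zone heuristic would pick R, S, and P for 12, but a cheaper cover exists.
Choose P and S: together they cover Midtown, East, South, Campus, North — every zone.
Total opening cost: 5 + 3 = 8.
No cover costs less than 8.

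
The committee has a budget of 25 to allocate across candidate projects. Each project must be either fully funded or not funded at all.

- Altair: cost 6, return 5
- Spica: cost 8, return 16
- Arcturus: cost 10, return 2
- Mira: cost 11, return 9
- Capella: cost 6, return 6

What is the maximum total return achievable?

Treat it as a binary knapsack problem.
Altair + Spica + Mira: cost 6 + 8 + 11 = 25 ≤ 25, return 5 + 16 + 9 = 30.
Altair + Spica + Capella: cost 6 + 8 + 6 = 20 ≤ 25, return 5 + 16 + 6 = 27.
Spica + Mira + Capella: cost 8 + 11 + 6 = 25 ≤ 25, return 16 + 9 + 6 = 31.
Best is Spica, Mira, and Capella with total return 31.

31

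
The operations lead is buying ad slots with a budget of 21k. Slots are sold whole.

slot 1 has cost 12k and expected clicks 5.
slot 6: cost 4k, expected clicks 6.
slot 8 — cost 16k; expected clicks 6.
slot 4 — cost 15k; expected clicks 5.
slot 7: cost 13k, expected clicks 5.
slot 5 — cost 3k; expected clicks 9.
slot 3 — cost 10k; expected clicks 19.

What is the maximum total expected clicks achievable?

34

Allowing fractional choices, the relaxed optimum would be about 35.7, but ad slots are indivisible.
slot 6 + slot 5 + slot 3: cost 4 + 3 + 10 = 17 ≤ 21, expected clicks 6 + 9 + 19 = 34.
slot 5 + slot 3: cost 3 + 10 = 13 ≤ 21, expected clicks 9 + 19 = 28.
Best is slot 6, slot 5, and slot 3 with total expected clicks 34.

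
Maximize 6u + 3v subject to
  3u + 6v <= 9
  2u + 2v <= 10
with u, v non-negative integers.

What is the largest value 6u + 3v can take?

18

(u,v)=(3,0): 3·3+6·0=9≤9, 2·3+2·0=6≤10, objective 18.
(u,v)=(2,0): 3·2+6·0=6≤9, 2·2+2·0=4≤10, objective 12.
No feasible integer point exceeds 18.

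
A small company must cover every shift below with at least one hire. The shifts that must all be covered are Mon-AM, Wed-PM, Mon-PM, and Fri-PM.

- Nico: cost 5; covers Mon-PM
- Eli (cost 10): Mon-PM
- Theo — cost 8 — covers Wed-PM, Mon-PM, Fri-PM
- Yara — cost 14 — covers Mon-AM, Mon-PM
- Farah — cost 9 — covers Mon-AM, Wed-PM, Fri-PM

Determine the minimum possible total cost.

14

The greedy cost-per-new-shift heuristic would pick Theo and Farah for 17, but a cheaper cover exists.
Choose Nico and Farah: together they cover Mon-AM, Wed-PM, Mon-PM, Fri-PM — every shift.
Total cost: 5 + 9 = 14.
No cover costs less than 14.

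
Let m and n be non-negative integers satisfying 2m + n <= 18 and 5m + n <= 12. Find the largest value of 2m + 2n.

24

(m,n)=(0,12) is feasible, giving 24.
(m,n)=(0,11) is feasible, giving 22.
Maximum is 24 at (m,n)=(0,12).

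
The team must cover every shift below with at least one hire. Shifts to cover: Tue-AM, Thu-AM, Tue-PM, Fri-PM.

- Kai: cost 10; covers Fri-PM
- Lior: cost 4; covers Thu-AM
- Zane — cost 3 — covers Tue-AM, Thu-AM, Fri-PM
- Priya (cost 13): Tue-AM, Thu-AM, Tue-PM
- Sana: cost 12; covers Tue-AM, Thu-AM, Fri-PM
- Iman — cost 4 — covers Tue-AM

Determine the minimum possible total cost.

16

Choose Zane and Priya: together they cover Tue-AM, Thu-AM, Tue-PM, Fri-PM — every shift.
Total cost: 3 + 13 = 16.
No cover costs less than 16.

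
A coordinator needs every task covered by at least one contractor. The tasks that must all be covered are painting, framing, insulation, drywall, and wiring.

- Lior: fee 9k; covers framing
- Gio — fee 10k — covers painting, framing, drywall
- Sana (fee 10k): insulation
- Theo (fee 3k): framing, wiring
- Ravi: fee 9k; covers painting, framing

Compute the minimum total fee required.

Choose Gio, Sana, and Theo: together they cover painting, framing, insulation, drywall, wiring — every task.
Total fee: 10 + 10 + 3 = 23.
No cover costs less than 23.

23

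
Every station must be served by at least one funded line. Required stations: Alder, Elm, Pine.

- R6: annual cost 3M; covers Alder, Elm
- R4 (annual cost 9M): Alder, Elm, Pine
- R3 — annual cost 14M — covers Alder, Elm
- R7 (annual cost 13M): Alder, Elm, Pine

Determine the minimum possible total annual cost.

This is a weighted set-cover instance.
The greedy cost-per-new-station heuristic would pick R6 and R4 for 12, but a cheaper cover exists.
R4 alone covers Alder, Elm, Pine — every station.
Total annual cost: 9.
No cover costs less than 9.

9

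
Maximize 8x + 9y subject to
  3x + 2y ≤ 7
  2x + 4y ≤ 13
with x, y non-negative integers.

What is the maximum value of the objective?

(x,y)=(0,3): 3·0+2·3=6≤7, 2·0+4·3=12≤13, objective 27.
(x,y)=(1,2): 3·1+2·2=7≤7, 2·1+4·2=10≤13, objective 26.
No feasible integer point exceeds 27.

27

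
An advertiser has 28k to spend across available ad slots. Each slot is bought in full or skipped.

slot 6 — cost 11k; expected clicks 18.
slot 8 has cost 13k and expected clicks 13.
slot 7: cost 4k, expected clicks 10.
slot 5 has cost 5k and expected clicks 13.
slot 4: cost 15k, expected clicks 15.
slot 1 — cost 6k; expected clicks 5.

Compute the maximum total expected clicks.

46

Treat it as a binary knapsack problem.
slot 6 + slot 7 + slot 5: cost 11 + 4 + 5 = 20 ≤ 28, expected clicks 18 + 10 + 13 = 41.
slot 6 + slot 8 + slot 7: cost 11 + 13 + 4 = 28 ≤ 28, expected clicks 18 + 13 + 10 = 41.
slot 6 + slot 7 + slot 5 + slot 1: cost 11 + 4 + 5 + 6 = 26 ≤ 28, expected clicks 18 + 10 + 13 + 5 = 46.
Best is slot 6, slot 7, slot 5, and slot 1 with total expected clicks 46.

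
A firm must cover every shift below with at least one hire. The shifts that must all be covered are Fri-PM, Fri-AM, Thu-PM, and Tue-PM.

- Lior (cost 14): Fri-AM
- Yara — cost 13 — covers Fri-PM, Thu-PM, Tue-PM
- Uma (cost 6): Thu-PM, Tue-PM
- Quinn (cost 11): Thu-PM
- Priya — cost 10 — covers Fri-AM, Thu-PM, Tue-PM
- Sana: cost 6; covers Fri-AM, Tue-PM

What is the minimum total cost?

Choose Yara and Sana: together they cover Fri-PM, Fri-AM, Thu-PM, Tue-PM — every shift.
Total cost: 13 + 6 = 19.

19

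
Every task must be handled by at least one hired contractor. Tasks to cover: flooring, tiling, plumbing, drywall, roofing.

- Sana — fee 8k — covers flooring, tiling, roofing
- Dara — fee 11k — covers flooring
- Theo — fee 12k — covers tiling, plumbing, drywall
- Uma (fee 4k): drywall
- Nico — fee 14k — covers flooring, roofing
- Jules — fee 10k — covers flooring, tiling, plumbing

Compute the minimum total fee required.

This is an integer covering problem.
The greedy cost-per-new-task heuristic would pick Sana, Uma, and Jules for 22, but a cheaper cover exists.
Choose Sana and Theo: together they cover flooring, tiling, plumbing, drywall, roofing — every task.
Total fee: 8 + 12 = 20.
No cover costs less than 20.

20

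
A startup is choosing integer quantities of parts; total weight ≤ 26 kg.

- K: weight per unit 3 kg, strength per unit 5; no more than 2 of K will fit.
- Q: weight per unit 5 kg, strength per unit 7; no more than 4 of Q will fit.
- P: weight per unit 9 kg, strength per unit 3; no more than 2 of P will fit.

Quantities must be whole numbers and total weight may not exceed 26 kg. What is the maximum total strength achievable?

38

K has the best ratio (5/3); taking only K gives at most 2×5 = 10 (stopped by the supply cap of 2).
Mixing does better — 2×K and 4×Q: weight 26 ≤ 26, strength 2·5 + 4·7 = 38.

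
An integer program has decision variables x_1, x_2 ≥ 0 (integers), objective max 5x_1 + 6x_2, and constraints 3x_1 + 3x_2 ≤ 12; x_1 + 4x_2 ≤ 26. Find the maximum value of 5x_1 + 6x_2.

(x_1,x_2)=(0,4) is feasible, giving 24.
(x_1,x_2)=(1,3) is feasible, giving 23.
(x_1,x_2)=(0,3) is feasible, giving 18.
No feasible integer point exceeds 24.

24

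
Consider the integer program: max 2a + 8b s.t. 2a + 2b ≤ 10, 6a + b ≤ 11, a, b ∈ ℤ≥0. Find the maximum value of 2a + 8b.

40

(a,b)=(0,5): 2·0+2·5=10≤10, 6·0+1·5=5≤11, objective 40.
(a,b)=(1,4): 2·1+2·4=10≤10, 6·1+1·4=10≤11, objective 34.
(a,b)=(0,4): 2·0+2·4=8≤10, 6·0+1·4=4≤11, objective 32.
The best lattice point is (0,5), giving 40.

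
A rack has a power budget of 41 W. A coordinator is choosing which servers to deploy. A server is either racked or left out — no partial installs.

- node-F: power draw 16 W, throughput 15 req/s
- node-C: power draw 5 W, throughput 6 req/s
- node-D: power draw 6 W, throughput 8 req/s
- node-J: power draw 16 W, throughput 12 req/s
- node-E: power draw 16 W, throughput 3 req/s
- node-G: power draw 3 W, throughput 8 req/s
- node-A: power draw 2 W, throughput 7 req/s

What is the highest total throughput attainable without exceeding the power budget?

44

Treat it as a binary knapsack problem.
Allowing fractional choices, the relaxed optimum would be about 50.8, but servers are indivisible.
node-F + node-C + node-D + node-G + node-A: power draw 16 + 5 + 6 + 3 + 2 = 32 ≤ 41, throughput 15 + 6 + 8 + 8 + 7 = 44.
node-F + node-D + node-J + node-G: power draw 16 + 6 + 16 + 3 = 41 ≤ 41, throughput 15 + 8 + 12 + 8 = 43.
node-F + node-J + node-G + node-A: power draw 16 + 16 + 3 + 2 = 37 ≤ 41, throughput 15 + 12 + 8 + 7 = 42.
Best is node-F, node-C, node-D, node-G, and node-A with total throughput 44.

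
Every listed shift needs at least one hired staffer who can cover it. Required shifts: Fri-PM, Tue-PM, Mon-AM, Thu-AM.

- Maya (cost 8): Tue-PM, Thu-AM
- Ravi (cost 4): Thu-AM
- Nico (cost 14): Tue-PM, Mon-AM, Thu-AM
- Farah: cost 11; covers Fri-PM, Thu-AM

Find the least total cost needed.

This is an integer covering problem.
Choose Nico and Farah: together they cover Fri-PM, Tue-PM, Mon-AM, Thu-AM — every shift.
Total cost: 14 + 11 = 25.

25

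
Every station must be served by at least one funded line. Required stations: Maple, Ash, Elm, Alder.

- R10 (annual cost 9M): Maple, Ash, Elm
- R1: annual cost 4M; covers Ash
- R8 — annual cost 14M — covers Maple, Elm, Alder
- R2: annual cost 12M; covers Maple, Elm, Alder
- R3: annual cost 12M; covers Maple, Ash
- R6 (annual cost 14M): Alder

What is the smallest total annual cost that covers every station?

16

This is an integer covering problem.
The greedy cost-per-new-station heuristic would pick R10 and R2 for 21, but a cheaper cover exists.
Choose R1 and R2: together they cover Maple, Ash, Elm, Alder — every station.
Total annual cost: 4 + 12 = 16.
No cover costs less than 16.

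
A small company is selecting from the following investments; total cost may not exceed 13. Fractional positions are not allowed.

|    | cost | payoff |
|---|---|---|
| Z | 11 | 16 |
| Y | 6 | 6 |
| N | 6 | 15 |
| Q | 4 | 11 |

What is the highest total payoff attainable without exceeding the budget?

Y + Q: cost 6 + 4 = 10 ≤ 13, payoff 6 + 11 = 17.
Y + N: cost 6 + 6 = 12 ≤ 13, payoff 6 + 15 = 21.
N + Q: cost 6 + 4 = 10 ≤ 13, payoff 15 + 11 = 26.
Best is N and Q with total payoff 26.

26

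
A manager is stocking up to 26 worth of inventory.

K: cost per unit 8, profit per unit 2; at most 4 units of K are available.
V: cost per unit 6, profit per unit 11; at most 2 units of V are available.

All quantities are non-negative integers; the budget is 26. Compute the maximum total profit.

V has the best ratio (11/6); taking only V gives at most 2×11 = 22 (stopped by the supply cap of 2).
Mixing does better — 1×K and 2×V: cost 20 ≤ 26, profit 1·2 + 2·11 = 24.

24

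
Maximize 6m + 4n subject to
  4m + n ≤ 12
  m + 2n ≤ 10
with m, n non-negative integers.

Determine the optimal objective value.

(m,n)=(2,4): 4·2+1·4=12≤12, 1·2+2·4=10≤10, objective 28.
(m,n)=(2,3): 4·2+1·3=11≤12, 1·2+2·3=8≤10, objective 24.
(m,n)=(1,4): 4·1+1·4=8≤12, 1·1+2·4=9≤10, objective 22.
No feasible integer point exceeds 28.

28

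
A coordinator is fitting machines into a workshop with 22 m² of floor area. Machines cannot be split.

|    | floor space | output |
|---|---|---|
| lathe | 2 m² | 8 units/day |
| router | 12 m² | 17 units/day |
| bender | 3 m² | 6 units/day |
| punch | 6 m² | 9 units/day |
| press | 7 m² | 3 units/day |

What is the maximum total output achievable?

34

lathe + router + punch: floor space 2 + 12 + 6 = 20 ≤ 22, output 8 + 17 + 9 = 34.
router + bender + punch: floor space 12 + 3 + 6 = 21 ≤ 22, output 17 + 6 + 9 = 32.
lathe + router + bender: floor space 2 + 12 + 3 = 17 ≤ 22, output 8 + 17 + 6 = 31.
Best is lathe, router, and punch with total output 34.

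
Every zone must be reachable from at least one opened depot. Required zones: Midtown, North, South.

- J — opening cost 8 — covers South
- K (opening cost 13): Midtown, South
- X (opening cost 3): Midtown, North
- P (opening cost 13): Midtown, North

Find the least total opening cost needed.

11

This is a weighted set-cover instance.
Choose J and X: together they cover Midtown, North, South — every zone.
Total opening cost: 8 + 3 = 11.
No cover costs less than 11.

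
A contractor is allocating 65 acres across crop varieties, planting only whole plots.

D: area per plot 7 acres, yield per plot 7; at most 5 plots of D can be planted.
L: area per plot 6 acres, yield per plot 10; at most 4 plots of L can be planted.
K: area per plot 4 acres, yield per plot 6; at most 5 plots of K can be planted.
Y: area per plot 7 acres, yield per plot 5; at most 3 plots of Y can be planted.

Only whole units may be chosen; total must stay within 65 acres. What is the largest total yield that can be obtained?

91

This is a bounded integer knapsack.
Take 3×D, 4×L, and 5×K: area 65 ≤ 65, yield 3·7 + 4·10 + 5·6 = 91.
L has the best ratio (10/6) and is taken to its limit of 4; remaining capacity is filled optimally with the others.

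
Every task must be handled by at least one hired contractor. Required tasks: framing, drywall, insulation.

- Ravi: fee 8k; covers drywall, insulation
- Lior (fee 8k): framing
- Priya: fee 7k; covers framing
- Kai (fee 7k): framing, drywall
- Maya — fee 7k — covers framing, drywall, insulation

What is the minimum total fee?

7

Maya alone covers framing, drywall, insulation — every task.
Total fee: 7.
No cover costs less than 7.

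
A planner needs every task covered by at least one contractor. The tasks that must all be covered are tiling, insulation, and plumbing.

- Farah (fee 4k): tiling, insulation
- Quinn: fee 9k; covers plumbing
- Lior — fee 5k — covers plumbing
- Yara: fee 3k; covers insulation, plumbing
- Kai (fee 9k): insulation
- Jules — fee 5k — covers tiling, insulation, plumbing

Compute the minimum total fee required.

This is a weighted set-cover instance.
The greedy cost-per-new-task heuristic would pick Yara and Farah for 7, but a cheaper cover exists.
Jules alone covers tiling, insulation, plumbing — every task.
Total fee: 5.
No cover costs less than 5.

5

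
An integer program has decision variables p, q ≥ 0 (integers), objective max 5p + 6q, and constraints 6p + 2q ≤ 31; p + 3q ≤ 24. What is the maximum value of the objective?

52

Relaxing integrality, the LP optimum is 56.44 at (p,q) = (2.81, 7.06), which is not an integer point.
(p,q)=(2,7) is feasible, giving 52.
(p,q)=(3,6) is feasible, giving 51.
(p,q)=(1,7) is feasible, giving 47.
(p,q)=(2,6) is feasible, giving 46.
No feasible integer point exceeds 52.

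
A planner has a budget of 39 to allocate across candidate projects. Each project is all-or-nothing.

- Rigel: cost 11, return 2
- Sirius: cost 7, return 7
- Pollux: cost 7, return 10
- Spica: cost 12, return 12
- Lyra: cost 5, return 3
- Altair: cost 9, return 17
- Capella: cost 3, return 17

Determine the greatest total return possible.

Allowing fractional choices, the relaxed optimum would be about 63.6, but projects are indivisible.
Sirius + Pollux + Spica + Altair + Capella: cost 7 + 7 + 12 + 9 + 3 = 38 ≤ 39, return 7 + 10 + 12 + 17 + 17 = 63.
Pollux + Spica + Lyra + Altair + Capella: cost 7 + 12 + 5 + 9 + 3 = 36 ≤ 39, return 10 + 12 + 3 + 17 + 17 = 59.
Best is Sirius, Pollux, Spica, Altair, and Capella with total return 63.

63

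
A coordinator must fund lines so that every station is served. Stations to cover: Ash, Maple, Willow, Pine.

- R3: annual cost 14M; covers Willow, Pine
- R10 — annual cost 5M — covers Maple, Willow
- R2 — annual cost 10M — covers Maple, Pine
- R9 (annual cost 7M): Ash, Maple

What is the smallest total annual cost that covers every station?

The greedy cost-per-new-station heuristic would pick R10, R9, and R2 for 22, but a cheaper cover exists.
Choose R3 and R9: together they cover Ash, Maple, Willow, Pine — every station.
Total annual cost: 14 + 7 = 21.
No cover costs less than 21.

21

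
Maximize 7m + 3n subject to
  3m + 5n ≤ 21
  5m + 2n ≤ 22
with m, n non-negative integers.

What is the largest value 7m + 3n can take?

The continuous relaxation peaks at (3.58, 2.05) with value 31.21; rounding to a feasible lattice point costs some objective.
(m,n)=(4,1): 3·4+5·1=17≤21, 5·4+2·1=22≤22, objective 31.
(m,n)=(4,0): 3·4+5·0=12≤21, 5·4+2·0=20≤22, objective 28.
(m,n)=(3,2): 3·3+5·2=19≤21, 5·3+2·2=19≤22, objective 27.
(m,n)=(3,1): 3·3+5·1=14≤21, 5·3+2·1=17≤22, objective 24.
Maximum is 31 at (m,n)=(4,1).

31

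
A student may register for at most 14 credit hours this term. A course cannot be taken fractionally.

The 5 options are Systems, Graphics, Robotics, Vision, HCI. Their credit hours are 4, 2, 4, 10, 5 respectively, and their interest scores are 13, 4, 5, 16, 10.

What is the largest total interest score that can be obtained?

Take Systems and Vision: credit hours 4 + 10 = 14 ≤ 14, interest score 13 + 16 = 29.
No other feasible combination does better.

29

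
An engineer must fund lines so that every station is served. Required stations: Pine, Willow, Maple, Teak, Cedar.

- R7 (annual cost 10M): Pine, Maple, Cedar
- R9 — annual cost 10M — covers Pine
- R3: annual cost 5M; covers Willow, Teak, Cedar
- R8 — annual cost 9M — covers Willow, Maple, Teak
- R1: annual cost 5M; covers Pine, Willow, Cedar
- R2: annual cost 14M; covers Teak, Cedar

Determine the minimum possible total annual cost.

14

The greedy cost-per-new-station heuristic would pick R3 and R7 for 15, but a cheaper cover exists.
Choose R8 and R1: together they cover Pine, Willow, Maple, Teak, Cedar — every station.
Total annual cost: 9 + 5 = 14.
No cover costs less than 14.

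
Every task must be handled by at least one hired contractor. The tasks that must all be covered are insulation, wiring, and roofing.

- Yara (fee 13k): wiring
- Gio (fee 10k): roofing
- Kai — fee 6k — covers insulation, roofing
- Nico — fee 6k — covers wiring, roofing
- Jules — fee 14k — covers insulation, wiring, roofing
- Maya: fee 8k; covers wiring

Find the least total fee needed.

Choose Kai and Nico: together they cover insulation, wiring, roofing — every task.
Total fee: 6 + 6 = 12.
No cover costs less than 12.

12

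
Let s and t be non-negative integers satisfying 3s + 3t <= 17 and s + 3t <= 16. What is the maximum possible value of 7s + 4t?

Relaxing integrality, the LP optimum is 39.67 at (s,t) = (5.67, 0), which is not an integer point.
(s,t)=(5,0): 3·5+3·0=15≤17, 1·5+3·0=5≤16, objective 35.
(s,t)=(4,1): 3·4+3·1=15≤17, 1·4+3·1=7≤16, objective 32.
No feasible integer point exceeds 35.

35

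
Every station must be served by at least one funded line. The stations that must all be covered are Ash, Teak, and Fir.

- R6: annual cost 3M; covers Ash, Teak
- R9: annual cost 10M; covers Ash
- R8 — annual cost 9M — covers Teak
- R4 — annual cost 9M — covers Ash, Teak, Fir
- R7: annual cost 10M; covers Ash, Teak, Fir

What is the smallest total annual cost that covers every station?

9

This is a weighted set-cover instance.
The greedy cost-per-new-station heuristic would pick R6 and R4 for 12, but a cheaper cover exists.
R4 alone covers Ash, Teak, Fir — every station.
Total annual cost: 9.
No cover costs less than 9.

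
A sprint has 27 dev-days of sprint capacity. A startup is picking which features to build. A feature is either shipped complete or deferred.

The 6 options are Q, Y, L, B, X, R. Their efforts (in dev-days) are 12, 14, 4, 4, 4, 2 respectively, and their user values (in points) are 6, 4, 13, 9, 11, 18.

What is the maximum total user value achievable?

Q + L + X + R: effort 12 + 4 + 4 + 2 = 22 ≤ 27, user value 6 + 13 + 11 + 18 = 48.
L + B + X + R: effort 4 + 4 + 4 + 2 = 14 ≤ 27, user value 13 + 9 + 11 + 18 = 51.
Q + L + B + X + R: effort 12 + 4 + 4 + 4 + 2 = 26 ≤ 27, user value 6 + 13 + 9 + 11 + 18 = 57.
Best is Q, L, B, X, and R with total user value 57.

57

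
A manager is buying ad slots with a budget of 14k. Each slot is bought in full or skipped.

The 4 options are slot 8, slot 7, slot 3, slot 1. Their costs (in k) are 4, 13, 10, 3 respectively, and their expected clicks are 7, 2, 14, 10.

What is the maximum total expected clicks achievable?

Treat it as a binary knapsack problem.
Allowing fractional choices, the relaxed optimum would be about 26.8, but ad slots are indivisible.
slot 8 + slot 1: cost 4 + 3 = 7 ≤ 14, expected clicks 7 + 10 = 17.
slot 8 + slot 3: cost 4 + 10 = 14 ≤ 14, expected clicks 7 + 14 = 21.
slot 3 + slot 1: cost 10 + 3 = 13 ≤ 14, expected clicks 14 + 10 = 24.
Best is slot 3 and slot 1 with total expected clicks 24.

24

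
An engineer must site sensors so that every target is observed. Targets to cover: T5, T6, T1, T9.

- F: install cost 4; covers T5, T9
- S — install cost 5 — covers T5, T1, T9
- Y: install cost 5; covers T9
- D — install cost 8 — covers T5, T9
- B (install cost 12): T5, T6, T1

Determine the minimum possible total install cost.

The greedy cost-per-new-target heuristic would pick S and B for 17, but a cheaper cover exists.
Choose F and B: together they cover T5, T6, T1, T9 — every target.
Total install cost: 4 + 12 = 16.
No cover costs less than 16.

16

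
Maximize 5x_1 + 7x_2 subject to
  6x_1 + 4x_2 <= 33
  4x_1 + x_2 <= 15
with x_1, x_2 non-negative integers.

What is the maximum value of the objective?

56

The continuous relaxation peaks at (0, 8.25) with value 57.75; rounding to a feasible lattice point costs some objective.
(x_1,x_2)=(0,8): 6·0+4·8=32≤33, 4·0+1·8=8≤15, objective 56.
(x_1,x_2)=(0,7): 6·0+4·7=28≤33, 4·0+1·7=7≤15, objective 49.
The best lattice point is (0,8), giving 56.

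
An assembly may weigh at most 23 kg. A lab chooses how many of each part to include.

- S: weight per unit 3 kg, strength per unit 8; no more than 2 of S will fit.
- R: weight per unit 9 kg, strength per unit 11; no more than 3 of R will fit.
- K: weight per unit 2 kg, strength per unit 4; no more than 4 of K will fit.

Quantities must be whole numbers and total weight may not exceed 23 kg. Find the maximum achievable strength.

This is a bounded integer knapsack.
S has the best ratio (8/3); taking only S gives at most 2×8 = 16 (stopped by the supply cap of 2).
Mixing does better — 2×S, 1×R, and 4×K: weight 23 ≤ 23, strength 2·8 + 1·11 + 4·4 = 43.

43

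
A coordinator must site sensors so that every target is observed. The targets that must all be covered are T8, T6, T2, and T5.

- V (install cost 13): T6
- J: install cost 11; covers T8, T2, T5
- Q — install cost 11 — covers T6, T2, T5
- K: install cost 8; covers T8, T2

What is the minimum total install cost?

This is an integer covering problem.
The greedy cost-per-new-target heuristic would pick J and Q for 22, but a cheaper cover exists.
Choose Q and K: together they cover T8, T6, T2, T5 — every target.
Total install cost: 11 + 8 = 19.
No cover costs less than 19.

19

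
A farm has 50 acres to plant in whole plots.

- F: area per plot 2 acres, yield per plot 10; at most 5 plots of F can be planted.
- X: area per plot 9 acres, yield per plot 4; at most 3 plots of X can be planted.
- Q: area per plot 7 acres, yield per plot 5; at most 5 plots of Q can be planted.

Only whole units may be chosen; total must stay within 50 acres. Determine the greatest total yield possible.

75

F has the best ratio (10/2); taking only F gives at most 5×10 = 50 (stopped by the supply cap of 5).
Mixing does better — 5×F and 5×Q: area 45 ≤ 50, yield 5·10 + 5·5 = 75.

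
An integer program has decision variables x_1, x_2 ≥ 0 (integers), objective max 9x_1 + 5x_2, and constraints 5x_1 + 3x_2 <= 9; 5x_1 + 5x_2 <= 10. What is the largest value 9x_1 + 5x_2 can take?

14

(x_1,x_2)=(1,1) is feasible, giving 14.
(x_1,x_2)=(0,2) is feasible, giving 10.
(x_1,x_2)=(1,0) is feasible, giving 9.
No feasible integer point exceeds 14.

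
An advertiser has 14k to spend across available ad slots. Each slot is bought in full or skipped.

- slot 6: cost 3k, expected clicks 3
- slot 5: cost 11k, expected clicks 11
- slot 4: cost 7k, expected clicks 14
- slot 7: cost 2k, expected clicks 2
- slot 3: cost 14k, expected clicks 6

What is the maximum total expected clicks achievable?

Take slot 6, slot 4, and slot 7: cost 3 + 7 + 2 = 12 ≤ 14, expected clicks 3 + 14 + 2 = 19.
No other feasible combination does better.

19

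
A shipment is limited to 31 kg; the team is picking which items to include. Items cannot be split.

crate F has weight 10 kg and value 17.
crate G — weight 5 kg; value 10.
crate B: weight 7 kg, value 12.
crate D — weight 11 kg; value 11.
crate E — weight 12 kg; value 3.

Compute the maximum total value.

This is a 0-1 knapsack instance.
Allowing fractional choices, the relaxed optimum would be about 48.0, but items are indivisible.
crate F + crate G + crate B: weight 10 + 5 + 7 = 22 ≤ 31, value 17 + 10 + 12 = 39.
crate F + crate B + crate D: weight 10 + 7 + 11 = 28 ≤ 31, value 17 + 12 + 11 = 40.
Best is crate F, crate B, and crate D with total value 40.

40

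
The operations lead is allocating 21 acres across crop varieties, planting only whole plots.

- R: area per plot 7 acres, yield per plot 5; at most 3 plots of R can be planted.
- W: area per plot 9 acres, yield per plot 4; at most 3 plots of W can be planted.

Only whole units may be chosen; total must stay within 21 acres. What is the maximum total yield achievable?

R has the best ratio (5/7); taking only R gives at most 3×5 = 15 (stopped by the area limit).
Optimal: 3×R: area 21 ≤ 21, yield 3·5 = 15.

15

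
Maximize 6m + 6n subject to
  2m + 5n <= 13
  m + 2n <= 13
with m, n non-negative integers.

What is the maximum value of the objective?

(m,n)=(6,0) is feasible, giving 36.
(m,n)=(5,0) is feasible, giving 30.
No feasible integer point exceeds 36.

36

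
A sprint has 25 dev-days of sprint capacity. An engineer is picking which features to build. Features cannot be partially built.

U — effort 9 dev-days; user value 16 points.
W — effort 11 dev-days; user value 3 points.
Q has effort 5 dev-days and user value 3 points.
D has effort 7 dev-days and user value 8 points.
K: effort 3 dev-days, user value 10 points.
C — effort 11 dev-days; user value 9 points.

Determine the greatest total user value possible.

U + K + C: effort 9 + 3 + 11 = 23 ≤ 25, user value 16 + 10 + 9 = 35.
U + D + K: effort 9 + 7 + 3 = 19 ≤ 25, user value 16 + 8 + 10 = 34.
U + Q + D + K: effort 9 + 5 + 7 + 3 = 24 ≤ 25, user value 16 + 3 + 8 + 10 = 37.
Best is U, Q, D, and K with total user value 37.

37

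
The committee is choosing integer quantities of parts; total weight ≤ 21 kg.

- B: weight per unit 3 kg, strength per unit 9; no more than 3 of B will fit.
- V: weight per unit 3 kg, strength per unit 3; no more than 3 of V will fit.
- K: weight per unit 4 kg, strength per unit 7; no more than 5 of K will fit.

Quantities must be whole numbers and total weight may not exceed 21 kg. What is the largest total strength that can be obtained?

B has the best ratio (9/3); taking only B gives at most 3×9 = 27 (stopped by the supply cap of 3).
Mixing does better — 3×B and 3×K: weight 21 ≤ 21, strength 3·9 + 3·7 = 48.

48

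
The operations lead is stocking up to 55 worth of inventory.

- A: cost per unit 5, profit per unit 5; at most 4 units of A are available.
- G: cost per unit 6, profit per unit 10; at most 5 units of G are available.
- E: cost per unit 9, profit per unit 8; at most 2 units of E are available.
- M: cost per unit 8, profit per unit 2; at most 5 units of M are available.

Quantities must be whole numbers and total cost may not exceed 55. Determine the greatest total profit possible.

73

1×A, 5×G, and 2×E: cost 53 ≤ 55, profit 1·5 + 5·10 + 2·8 = 71.
3×A, 5×G, and 1×E: cost 54 ≤ 55, profit 3·5 + 5·10 + 1·8 = 73.
Best is 73.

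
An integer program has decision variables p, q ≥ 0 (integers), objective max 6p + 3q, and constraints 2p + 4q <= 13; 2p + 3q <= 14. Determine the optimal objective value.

(p,q)=(6,0): 2·6+4·0=12≤13, 2·6+3·0=12≤14, objective 36.
(p,q)=(5,0): 2·5+4·0=10≤13, 2·5+3·0=10≤14, objective 30.
No feasible integer point exceeds 36.

36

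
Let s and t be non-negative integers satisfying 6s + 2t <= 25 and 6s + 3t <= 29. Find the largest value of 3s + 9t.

81

(s,t)=(0,9): 6·0+2·9=18≤25, 6·0+3·9=27≤29, objective 81.
(s,t)=(0,8): 6·0+2·8=16≤25, 6·0+3·8=24≤29, objective 72.
Maximum is 81 at (s,t)=(0,9).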